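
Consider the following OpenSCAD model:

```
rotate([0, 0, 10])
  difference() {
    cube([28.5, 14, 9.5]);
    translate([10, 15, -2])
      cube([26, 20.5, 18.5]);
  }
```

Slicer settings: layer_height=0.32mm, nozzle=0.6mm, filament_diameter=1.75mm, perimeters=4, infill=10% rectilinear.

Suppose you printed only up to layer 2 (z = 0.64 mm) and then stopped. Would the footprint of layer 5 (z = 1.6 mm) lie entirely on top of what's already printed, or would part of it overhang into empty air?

entirely on top

Compare the two slices. At z = 0.64: the cube (footprint 28.5×14) is included at this height (area 399.00 mm²); the 26×20.5 cube at (10, 15) contributes its full rectangle (area 533.00 mm²); After the difference (first − rest): starting from the 28.5×14 cube (399.00 mm²), the 26×20.5 cube at (10, 15) misses the remaining region (no effect) — area = 399.00 mm²; (whole slice rotated 10° about Z — lengths, areas and connectivity unchanged). At z = 1.6: the 28.5×14 cube contributes its full rectangle (area 399.00 mm²); the cube at (10, 15) is present — its section is the full 26×20.5 rectangle (area 533.00 mm²); Subtracting the remaining from the first: starting from the 28.5×14 cube (399.00 mm²), the 26×20.5 cube at (10, 15) misses the remaining region (no effect) — area = 399.00 mm²; (rotated 10° about Z; rotation is an isometry so areas/perimeters/island counts are preserved). Checking containment: the cross-section at z = 1.6 is a subset of the cross-section at z = 0.64.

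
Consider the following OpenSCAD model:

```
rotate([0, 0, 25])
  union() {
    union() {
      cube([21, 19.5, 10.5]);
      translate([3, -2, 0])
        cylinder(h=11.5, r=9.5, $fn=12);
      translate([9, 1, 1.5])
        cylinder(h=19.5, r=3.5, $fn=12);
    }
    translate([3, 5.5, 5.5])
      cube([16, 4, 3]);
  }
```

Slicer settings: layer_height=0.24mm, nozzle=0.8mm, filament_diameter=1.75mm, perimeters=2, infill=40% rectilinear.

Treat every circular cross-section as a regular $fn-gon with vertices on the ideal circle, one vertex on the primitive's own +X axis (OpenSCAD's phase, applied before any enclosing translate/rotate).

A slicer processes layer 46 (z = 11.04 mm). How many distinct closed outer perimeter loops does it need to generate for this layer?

At z = 11.04 mm: the cube does not reach this height (z outside [0, 10.5]); the cylinder at (3, -2): section is a regular 12-gon, circumradius r=9.5; the r=3.5 cylinder at (9, 1) contributes a regular 12-gon of circumradius 3.5; Combining (union): the regions partially overlap (shared area 33.59 mm²), so overlapping operands fuse into one piece — 1 connected region; the cube at (3, 5.5) is absent (z outside [5.5, 8.5]); Taking the union: only the result so far is present, so the union is just that shape — 1 connected region; (rotated 25° about Z; rotation is an isometry so areas/perimeters/island counts are preserved). The result has 1 disconnected region.

1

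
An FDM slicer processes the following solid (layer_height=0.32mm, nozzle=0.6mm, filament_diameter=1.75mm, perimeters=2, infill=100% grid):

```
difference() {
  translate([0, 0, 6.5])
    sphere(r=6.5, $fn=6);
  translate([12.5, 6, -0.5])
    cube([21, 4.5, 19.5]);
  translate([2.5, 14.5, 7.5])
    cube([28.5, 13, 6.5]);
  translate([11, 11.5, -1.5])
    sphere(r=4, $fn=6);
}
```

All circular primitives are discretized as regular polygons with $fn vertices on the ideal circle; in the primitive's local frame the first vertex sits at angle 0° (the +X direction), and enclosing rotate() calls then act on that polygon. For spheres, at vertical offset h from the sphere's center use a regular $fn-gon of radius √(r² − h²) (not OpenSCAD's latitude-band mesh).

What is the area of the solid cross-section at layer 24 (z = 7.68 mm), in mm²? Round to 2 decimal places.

106.15 mm²

At z = 7.68 mm: the sphere: section is a regular 6-gon, circumradius = √(r²−h²) = √(6.5²−1.18²) = 6.392 (area = (6/2)·6.392²·sin(360°/6) = 106.15 mm²); the cube at (12.5, 6) (footprint 21×4.5) is included at this height (area 94.50 mm²); the 28.5×13 cube at (2.5, 14.5) contributes its full rectangle (area 370.50 mm²); the sphere at (11, 11.5) is not intersected at this z (|z−center|=9.180 > r=4); Taking the first minus the rest: starting from the r=6.5 sphere (106.15 mm²), the 21×4.5 cube at (12.5, 6) misses the remaining region (no effect); the 28.5×13 cube at (2.5, 14.5) misses the remaining region (no effect) — area = 106.15 mm². Overall, the cross-section is a single solid region. Net area = 106.15 mm².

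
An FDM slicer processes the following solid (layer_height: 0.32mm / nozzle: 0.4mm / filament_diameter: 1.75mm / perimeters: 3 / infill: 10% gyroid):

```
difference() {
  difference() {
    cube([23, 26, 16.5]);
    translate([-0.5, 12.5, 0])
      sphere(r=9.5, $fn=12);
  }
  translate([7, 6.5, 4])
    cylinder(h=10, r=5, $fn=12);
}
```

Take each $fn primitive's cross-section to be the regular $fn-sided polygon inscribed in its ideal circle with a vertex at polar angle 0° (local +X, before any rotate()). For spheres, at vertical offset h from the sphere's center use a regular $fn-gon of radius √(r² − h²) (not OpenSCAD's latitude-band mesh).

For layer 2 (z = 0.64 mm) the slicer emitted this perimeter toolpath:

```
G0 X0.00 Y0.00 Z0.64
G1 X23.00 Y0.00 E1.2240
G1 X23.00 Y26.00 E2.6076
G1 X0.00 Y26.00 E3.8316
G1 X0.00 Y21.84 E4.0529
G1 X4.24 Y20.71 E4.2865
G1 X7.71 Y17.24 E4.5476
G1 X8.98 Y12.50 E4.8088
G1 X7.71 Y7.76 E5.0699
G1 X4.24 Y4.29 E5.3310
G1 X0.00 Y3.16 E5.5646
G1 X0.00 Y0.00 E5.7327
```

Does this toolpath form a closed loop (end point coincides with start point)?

Start point (G0): (0.00, 0.00). End point (last G1): the path returns to the start — closed.

yes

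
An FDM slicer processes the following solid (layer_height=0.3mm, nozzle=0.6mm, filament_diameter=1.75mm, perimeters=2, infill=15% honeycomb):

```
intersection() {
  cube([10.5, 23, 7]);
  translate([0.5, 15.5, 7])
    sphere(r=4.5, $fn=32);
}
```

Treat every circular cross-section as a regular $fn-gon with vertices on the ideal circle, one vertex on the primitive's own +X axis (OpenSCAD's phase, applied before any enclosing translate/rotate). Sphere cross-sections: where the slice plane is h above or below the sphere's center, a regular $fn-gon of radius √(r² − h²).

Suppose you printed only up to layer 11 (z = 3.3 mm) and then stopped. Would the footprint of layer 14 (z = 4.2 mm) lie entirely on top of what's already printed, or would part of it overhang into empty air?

part overhangs

Compare the two slices. At z = 3.3: the cube (footprint 10.5×23) is included at this height (area 241.50 mm²); the sphere at (0.5, 15.5): section is a regular 32-gon, circumradius = √(r²−h²) = √(4.5²−3.7²) = 2.561 (area = (32/2)·2.561²·sin(360°/32) = 20.48 mm²); Keeping only the common overlap: the r=4.5 sphere at (0.5, 15.5) partially overlaps the 10.5×23 cube; clipping to the common part keeps 12.77 mm² — area = 12.77 mm². At z = 4.2: the cube (footprint 10.5×23) is included at this height (area 241.50 mm²); the sphere at (0.5, 15.5): section is a regular 32-gon, circumradius = √(r²−h²) = √(4.5²−2.8²) = 3.523 (area = (32/2)·3.523²·sin(360°/32) = 38.74 mm²); After intersecting: the r=4.5 sphere at (0.5, 15.5) partially overlaps the 10.5×23 cube; clipping to the common part keeps 22.87 mm² — area = 22.87 mm². Checking containment: at z = 4.2 the cross-section extends beyond the z = 3.3 cross-section by about 10.09 mm².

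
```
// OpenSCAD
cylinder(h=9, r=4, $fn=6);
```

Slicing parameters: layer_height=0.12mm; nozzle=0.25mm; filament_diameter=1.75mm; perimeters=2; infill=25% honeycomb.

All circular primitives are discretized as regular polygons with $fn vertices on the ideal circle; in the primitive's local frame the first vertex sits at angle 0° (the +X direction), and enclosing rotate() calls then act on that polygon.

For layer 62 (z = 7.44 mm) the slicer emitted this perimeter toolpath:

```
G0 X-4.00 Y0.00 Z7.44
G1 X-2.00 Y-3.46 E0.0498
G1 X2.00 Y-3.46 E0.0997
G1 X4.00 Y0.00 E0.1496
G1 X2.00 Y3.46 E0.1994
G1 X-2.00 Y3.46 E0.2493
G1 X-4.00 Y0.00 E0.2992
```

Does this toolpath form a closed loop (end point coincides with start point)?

yes

Start point (G0): (-4.00, 0.00). End point (last G1): the path returns to the start — closed.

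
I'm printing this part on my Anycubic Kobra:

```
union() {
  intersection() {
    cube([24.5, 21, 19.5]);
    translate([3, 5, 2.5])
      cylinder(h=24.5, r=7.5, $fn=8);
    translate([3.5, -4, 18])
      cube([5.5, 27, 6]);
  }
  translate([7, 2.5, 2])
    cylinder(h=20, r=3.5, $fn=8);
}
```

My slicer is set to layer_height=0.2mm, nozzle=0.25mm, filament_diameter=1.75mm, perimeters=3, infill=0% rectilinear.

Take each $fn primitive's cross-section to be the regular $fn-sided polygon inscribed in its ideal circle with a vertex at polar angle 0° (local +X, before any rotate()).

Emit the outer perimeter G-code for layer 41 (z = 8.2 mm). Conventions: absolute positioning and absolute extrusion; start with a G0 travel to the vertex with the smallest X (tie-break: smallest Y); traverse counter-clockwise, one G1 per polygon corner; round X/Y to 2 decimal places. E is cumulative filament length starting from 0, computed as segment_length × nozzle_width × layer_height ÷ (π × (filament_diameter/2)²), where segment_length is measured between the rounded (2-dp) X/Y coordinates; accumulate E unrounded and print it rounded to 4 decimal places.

G0 X3.50 Y2.50 Z8.20
G1 X4.53 Y0.03 E0.0556
G1 X7.00 Y-1.00 E0.1113
G1 X9.47 Y0.03 E0.1669
G1 X10.50 Y2.50 E0.2225
G1 X9.47 Y4.97 E0.2782
G1 X7.00 Y6.00 E0.3338
G1 X4.53 Y4.97 E0.3894
G1 X3.50 Y2.50 E0.4450

At z = 8.2 mm: the 24.5×21 cube contributes its full rectangle; the r=7.5 cylinder at (3, 5) gives a regular 8-gon of circumradius 7.5 (constant along its height); the cube at (3.5, -4) does not reach this height (z outside [18, 24]); Taking the intersection: at least one operand is absent at this height, so nothing remains; the cylinder at (7, 2.5): section is a regular 8-gon, circumradius r=3.5; Merging all regions: only the r=3.5 cylinder at (7, 2.5) is present, so the union is just that shape — 1 connected region. The outline is a single polygon with 8 vertices. Extrusion per mm of travel: 0.25 × 0.2 / (π × 0.875²) = 0.020788. Accumulating E over each segment gives final E = 0.4450.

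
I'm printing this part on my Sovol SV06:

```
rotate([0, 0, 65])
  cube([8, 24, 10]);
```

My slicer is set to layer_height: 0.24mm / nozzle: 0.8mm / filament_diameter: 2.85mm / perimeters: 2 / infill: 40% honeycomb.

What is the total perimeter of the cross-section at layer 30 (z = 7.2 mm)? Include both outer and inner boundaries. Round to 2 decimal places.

64.00 mm

At z = 7.2 mm: the 8×24 cube contributes its full rectangle (perimeter 64.00 mm); (rotated 65° about Z; rotation is an isometry so areas/perimeters/island counts are preserved). Overall, the cross-section is a single solid region. Total boundary length (outer) = 64.00 mm.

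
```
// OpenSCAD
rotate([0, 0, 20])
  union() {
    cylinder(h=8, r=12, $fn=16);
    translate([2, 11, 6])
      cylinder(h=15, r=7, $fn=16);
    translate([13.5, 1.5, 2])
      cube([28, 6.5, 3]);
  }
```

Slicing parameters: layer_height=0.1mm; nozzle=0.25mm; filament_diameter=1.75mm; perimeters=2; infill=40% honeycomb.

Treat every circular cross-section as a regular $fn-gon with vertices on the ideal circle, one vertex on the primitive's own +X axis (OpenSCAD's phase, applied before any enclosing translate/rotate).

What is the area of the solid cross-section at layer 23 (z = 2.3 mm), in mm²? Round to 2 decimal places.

622.85 mm²

At z = 2.3 mm: the r=12 cylinder contributes a regular 16-gon of circumradius 12 (area = (16/2)·12.000²·sin(360°/16) = 440.85 mm²); the cylinder at (2, 11) is not intersected at this z (z outside [6, 21]); the cube at (13.5, 1.5) is present — its section is the full 28×6.5 rectangle (area 182.00 mm²); Combining (union): the 2 present regions are separate (no shared area or edge), so areas and boundary lengths simply add and each stays a separate island — area = 622.85 mm²; (rotated 20° about Z; rotation is an isometry so areas/perimeters/island counts are preserved). Overall, the cross-section has 2 separate islands. Net area = 622.85 mm².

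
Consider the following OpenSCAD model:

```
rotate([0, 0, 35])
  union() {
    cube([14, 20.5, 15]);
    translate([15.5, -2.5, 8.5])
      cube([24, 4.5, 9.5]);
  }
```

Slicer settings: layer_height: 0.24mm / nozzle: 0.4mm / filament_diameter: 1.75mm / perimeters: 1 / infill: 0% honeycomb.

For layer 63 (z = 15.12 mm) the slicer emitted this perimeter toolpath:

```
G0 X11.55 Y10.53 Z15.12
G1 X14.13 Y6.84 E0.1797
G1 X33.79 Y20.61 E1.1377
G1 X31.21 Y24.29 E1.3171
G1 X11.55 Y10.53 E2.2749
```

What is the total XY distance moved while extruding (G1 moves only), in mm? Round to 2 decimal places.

Sum the Euclidean lengths of each G1 segment: total = 57.00 mm.

57.00 mm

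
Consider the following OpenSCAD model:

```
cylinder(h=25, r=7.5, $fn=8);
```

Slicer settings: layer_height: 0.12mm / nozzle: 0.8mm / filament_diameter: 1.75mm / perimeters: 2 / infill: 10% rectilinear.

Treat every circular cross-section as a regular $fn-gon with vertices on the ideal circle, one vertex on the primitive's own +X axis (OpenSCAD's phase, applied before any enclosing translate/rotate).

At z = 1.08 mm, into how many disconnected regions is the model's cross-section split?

1

At z = 1.08 mm: the cylinder: section is a regular 8-gon, circumradius r=7.5. The result has 1 disconnected region.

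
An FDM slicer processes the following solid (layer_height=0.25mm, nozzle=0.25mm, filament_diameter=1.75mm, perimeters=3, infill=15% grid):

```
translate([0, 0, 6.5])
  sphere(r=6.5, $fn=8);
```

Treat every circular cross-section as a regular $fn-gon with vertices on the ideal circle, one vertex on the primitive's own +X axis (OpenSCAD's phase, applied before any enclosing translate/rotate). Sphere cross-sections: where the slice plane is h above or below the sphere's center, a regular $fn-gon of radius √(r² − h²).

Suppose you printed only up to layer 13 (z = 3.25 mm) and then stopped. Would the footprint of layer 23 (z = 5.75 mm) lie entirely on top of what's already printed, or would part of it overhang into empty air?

Compare the two slices. At z = 3.25: the sphere: section is a regular 8-gon, circumradius = √(r²−h²) = √(6.5²−3.25²) = 5.629 (area = (8/2)·5.629²·sin(360°/8) = 89.63 mm²). At z = 5.75: the r=6.5 sphere contributes a regular 8-gon of circumradius √(6.5²−0.75²) = 6.457 (area = (8/2)·6.457²·sin(360°/8) = 117.91 mm²). Checking containment: at z = 5.75 the cross-section extends beyond the z = 3.25 cross-section by about 28.28 mm².

part overhangs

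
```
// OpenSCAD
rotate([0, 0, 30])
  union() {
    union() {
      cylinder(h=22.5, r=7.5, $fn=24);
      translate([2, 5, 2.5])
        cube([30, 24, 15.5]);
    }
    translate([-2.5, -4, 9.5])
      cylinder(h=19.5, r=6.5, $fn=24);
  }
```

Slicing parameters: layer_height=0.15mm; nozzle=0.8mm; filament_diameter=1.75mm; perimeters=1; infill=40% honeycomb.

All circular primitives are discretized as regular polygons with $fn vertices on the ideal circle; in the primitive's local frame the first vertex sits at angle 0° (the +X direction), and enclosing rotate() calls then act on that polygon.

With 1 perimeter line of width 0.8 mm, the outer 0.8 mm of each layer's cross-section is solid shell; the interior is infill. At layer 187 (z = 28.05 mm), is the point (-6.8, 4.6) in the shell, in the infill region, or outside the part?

At z = 28.05 mm: the cylinder is absent (z outside [0, 22.5]); the cube at (2, 5) is absent (z outside [2.5, 18]); Combining (union): nothing is present at this height; the r=6.5 cylinder at (-2.5, -4) contributes a regular 24-gon of circumradius 6.5; Merging all regions: only the r=6.5 cylinder at (-2.5, -4) is present, so the union is just that shape — 1 connected region; (whole slice rotated 30° about Z — lengths, areas and connectivity unchanged). Overall, the cross-section is a single solid region. Undo the 30° rotation: the query point maps to (-3.589, 7.384) in the un-rotated model frame. The nearest boundary edge runs (-2.50, 2.50)→(-4.18, 2.28); distance from the point to it = 4.98 mm. The point is not inside any of the regions above, so it lies outside the cross-section (4.98 mm from the nearest boundary).

outside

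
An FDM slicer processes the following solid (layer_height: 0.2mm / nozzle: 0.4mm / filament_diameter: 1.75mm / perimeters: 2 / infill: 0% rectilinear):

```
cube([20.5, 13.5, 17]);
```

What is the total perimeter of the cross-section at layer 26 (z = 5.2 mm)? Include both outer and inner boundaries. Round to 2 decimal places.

At z = 5.2 mm: the cube (footprint 20.5×13.5) is included at this height (perimeter 68.00 mm). Overall, the cross-section is a single solid region. Total boundary length (outer) = 68.00 mm.

68.00 mm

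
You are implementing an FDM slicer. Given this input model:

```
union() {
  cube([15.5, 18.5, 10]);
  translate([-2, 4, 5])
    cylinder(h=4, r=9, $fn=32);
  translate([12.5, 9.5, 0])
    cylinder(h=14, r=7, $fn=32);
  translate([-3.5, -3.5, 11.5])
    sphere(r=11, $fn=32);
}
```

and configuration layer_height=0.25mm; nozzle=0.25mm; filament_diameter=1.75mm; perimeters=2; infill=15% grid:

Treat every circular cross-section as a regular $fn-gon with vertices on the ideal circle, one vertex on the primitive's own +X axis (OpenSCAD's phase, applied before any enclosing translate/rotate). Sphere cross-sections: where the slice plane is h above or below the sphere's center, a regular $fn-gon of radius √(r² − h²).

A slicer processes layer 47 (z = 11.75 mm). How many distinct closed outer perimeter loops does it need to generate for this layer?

At z = 11.75 mm: the cube does not reach this height (z outside [0, 10]); the cylinder at (-2, 4) does not reach this height (z outside [5, 9]); the r=7 cylinder at (12.5, 9.5) gives a regular 32-gon of circumradius 7 (constant along its height); the r=11 sphere at (-3.5, -3.5) contributes a regular 32-gon of circumradius √(11²−0.25²) = 10.997; Combining (union): the 2 present regions are separate (no shared area or edge), so areas and boundary lengths simply add and each stays a separate island — 2 connected regions. The result has 2 disconnected regions.

2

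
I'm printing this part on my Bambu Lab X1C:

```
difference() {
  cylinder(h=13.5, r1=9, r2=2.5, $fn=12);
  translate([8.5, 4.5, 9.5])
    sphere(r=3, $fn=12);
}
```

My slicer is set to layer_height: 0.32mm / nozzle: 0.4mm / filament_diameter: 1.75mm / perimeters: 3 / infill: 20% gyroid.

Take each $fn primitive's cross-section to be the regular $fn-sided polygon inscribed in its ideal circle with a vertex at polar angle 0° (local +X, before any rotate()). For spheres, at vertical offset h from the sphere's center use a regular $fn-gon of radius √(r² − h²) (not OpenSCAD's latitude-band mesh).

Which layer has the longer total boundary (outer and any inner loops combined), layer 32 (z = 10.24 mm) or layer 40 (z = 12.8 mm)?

layer 32 (z = 10.24 mm)

Layer 32 (z = 10.24): the cone contributes a regular 12-gon of circumradius 4.070 (interpolated between r1=9 and r2=2.5 at t=0.759) (perimeter = 2·12·4.070·sin(180°/12) = 25.28 mm); the sphere at (8.5, 4.5): section is a regular 12-gon, circumradius = √(r²−h²) = √(3²−0.74²) = 2.907 (perimeter = 2·12·2.907·sin(180°/12) = 18.06 mm); After the difference (first − rest): starting from the cone, the r=3 sphere at (8.5, 4.5) misses the remaining region (no effect) — boundary = 25.28 mm. So its perimeter = 25.28 mm. Layer 40 (z = 12.8): the cone: at t=0.948 of its height the radius interpolates to r₁+(r₂−r₁)t = 2.837, giving a regular 12-gon of that circumradius (perimeter = 2·12·2.837·sin(180°/12) = 17.62 mm); the sphere at (8.5, 4.5) is absent (|z−center|=3.300 > r=3); Subtracting the remaining from the first: none of the subtracted shapes is present at this height, so the cone is unchanged — boundary = 17.62 mm. So its perimeter = 17.62 mm. Layer 32 is larger (25.28 vs 17.62 mm).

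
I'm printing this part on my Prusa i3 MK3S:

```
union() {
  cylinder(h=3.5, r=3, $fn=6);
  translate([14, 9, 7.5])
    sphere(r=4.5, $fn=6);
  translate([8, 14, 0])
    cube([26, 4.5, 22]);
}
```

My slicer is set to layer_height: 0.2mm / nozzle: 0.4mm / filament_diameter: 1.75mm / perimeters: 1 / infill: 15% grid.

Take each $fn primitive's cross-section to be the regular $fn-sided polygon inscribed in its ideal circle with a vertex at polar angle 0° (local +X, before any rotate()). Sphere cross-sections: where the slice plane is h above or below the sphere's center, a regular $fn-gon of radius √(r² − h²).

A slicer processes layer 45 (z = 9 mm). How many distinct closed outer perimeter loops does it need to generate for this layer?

2

At z = 9 mm: the cylinder is absent (z outside [0, 3.5]); the r=4.5 sphere at (14, 9) slices to a regular 6-gon of circumradius 4.243 (√(r²−h²) with h=1.5 from center); the cube at (8, 14) (footprint 26×4.5) is included at this height; Combining (union): the 2 present regions are separate (no shared area or edge), so areas and boundary lengths simply add and each stays a separate island — 2 connected regions. The result has 2 disconnected regions.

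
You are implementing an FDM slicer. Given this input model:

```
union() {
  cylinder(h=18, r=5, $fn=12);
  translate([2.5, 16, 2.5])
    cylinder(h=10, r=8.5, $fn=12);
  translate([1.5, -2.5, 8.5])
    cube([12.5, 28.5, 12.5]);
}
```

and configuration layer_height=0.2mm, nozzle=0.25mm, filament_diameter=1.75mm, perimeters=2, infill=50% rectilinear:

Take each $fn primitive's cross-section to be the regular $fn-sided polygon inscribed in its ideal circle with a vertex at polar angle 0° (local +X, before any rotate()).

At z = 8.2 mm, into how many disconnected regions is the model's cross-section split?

2

At z = 8.2 mm: the r=5 cylinder gives a regular 12-gon of circumradius 5 (constant along its height); the cylinder at (2.5, 16): section is a regular 12-gon, circumradius r=8.5; the cube at (1.5, -2.5) is not intersected at this z (z outside [8.5, 21]); Merging all regions: the 2 present regions are separate (no shared area or edge), so areas and boundary lengths simply add and each stays a separate island — 2 connected regions. The result has 2 disconnected regions.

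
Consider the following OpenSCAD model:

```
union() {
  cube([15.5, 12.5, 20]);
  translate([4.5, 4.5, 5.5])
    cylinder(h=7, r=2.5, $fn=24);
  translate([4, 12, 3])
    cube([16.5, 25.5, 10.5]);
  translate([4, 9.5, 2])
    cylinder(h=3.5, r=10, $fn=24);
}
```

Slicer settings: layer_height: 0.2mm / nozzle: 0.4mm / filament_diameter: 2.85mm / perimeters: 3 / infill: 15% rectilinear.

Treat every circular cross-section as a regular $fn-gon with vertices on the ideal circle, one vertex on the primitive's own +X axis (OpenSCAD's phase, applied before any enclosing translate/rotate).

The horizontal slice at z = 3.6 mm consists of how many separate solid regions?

At z = 3.6 mm: the cube is present — its section is the full 15.5×12.5 rectangle; the cylinder at (4.5, 4.5) does not reach this height (z outside [5.5, 12.5]); the 16.5×25.5 cube at (4, 12) contributes its full rectangle; the r=10 cylinder at (4, 9.5) gives a regular 24-gon of circumradius 10 (constant along its height); Taking the union: the regions partially overlap (shared area 209.94 mm²), so overlapping operands fuse into one piece — 1 connected region. The result has 1 disconnected region.

1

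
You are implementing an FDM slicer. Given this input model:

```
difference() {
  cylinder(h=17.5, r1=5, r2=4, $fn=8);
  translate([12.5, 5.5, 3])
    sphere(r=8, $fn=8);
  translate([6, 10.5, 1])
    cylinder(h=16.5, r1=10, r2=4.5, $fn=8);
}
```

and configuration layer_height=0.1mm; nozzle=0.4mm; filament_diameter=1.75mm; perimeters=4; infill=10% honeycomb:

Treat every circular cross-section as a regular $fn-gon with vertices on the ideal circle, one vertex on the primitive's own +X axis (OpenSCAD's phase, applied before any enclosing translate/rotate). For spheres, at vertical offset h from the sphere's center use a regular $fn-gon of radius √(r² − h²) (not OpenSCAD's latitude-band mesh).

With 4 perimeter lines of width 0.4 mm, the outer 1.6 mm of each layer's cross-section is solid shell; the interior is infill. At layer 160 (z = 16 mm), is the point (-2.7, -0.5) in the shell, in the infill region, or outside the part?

shell

At z = 16 mm: the cone (r1=5→r2=4) has section circumradius 4.086 here — a regular 8-gon; the sphere at (12.5, 5.5) is absent (|z−center|=13.000 > r=8); the cone at (6, 10.5) contributes a regular 8-gon of circumradius 5.000 (interpolated between r1=10 and r2=4.5 at t=0.909); Taking the first minus the rest: starting from the cone, the cone at (6, 10.5) misses the remaining region (no effect) — 1 connected region. Overall, the cross-section is a single solid region. The nearest boundary edge runs (-2.89, -2.89)→(-4.09, 0.00); distance from the point to it = 1.09 mm. The point is inside the cross-section, 1.09 mm from the nearest boundary — within the 1.6 mm shell band (4 × 0.4).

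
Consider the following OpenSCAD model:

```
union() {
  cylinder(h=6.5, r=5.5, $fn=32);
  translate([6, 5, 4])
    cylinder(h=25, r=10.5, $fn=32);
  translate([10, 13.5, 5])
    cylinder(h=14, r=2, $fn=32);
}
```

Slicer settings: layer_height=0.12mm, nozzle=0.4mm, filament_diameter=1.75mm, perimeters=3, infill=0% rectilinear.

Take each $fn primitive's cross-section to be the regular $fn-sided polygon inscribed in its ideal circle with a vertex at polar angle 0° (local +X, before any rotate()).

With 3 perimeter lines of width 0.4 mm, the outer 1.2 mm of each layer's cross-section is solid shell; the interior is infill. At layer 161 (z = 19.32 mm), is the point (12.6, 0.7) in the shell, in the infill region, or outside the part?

At z = 19.32 mm: the cylinder is not intersected at this z (z outside [0, 6.5]); the cylinder at (6, 5): section is a regular 32-gon, circumradius r=10.5; the cylinder at (10, 13.5) is absent (z outside [5, 19]); Taking the union: only the r=10.5 cylinder at (6, 5) is present, so the union is just that shape — 1 connected region. Overall, the cross-section is a single solid region. The nearest boundary edge runs (14.73, -0.83)→(15.70, 0.98); distance from the point to it = 2.60 mm. The point is inside the cross-section and 2.60 mm from the nearest boundary — more than the 1.2 mm shell width (3 × 0.4), so it's in the infill interior.

infill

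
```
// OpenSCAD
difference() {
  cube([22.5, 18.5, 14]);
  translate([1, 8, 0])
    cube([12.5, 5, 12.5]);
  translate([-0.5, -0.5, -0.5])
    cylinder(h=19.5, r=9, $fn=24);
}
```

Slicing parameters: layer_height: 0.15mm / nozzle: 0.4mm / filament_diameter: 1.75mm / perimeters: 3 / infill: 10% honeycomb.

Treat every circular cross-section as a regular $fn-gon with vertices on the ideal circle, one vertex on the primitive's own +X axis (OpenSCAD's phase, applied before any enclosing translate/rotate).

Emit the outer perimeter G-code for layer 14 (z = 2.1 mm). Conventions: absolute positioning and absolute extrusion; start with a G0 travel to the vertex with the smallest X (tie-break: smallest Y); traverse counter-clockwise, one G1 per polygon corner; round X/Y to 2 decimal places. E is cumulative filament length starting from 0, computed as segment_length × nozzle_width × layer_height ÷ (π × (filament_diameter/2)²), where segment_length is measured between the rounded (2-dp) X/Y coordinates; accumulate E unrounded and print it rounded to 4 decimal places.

At z = 2.1 mm: the 22.5×18.5 cube contributes its full rectangle; the cube at (1, 8) is present — its section is the full 12.5×5 rectangle; the cylinder at (-0.5, -0.5): section is a regular 24-gon, circumradius r=9; After the difference (first − rest): starting from the 22.5×18.5 cube, the 12.5×5 cube at (1, 8) lies wholly inside it (removes its full 62.50 mm² and its 35.00 mm outline becomes a hole wall); the r=9 cylinder at (-0.5, -0.5) partially overlaps it — only the 53.93 mm² overlap (of its 251.57 mm²) is removed, clipping the outline — 1 connected region. The outline is a single polygon with 14 vertices. Extrusion per mm of travel: 0.4 × 0.15 / (π × 0.875²) = 0.024945. Accumulating E over each segment gives final E = 2.7509.

G0 X0.00 Y8.43 Z2.10
G1 X1.00 Y8.30 E0.0252
G1 X1.00 Y13.00 E0.1424
G1 X13.50 Y13.00 E0.4542
G1 X13.50 Y8.00 E0.5789
G1 X2.30 Y8.00 E0.8583
G1 X4.00 Y7.29 E0.9043
G1 X5.86 Y5.86 E0.9628
G1 X7.29 Y4.00 E1.0213
G1 X8.19 Y1.83 E1.0799
G1 X8.43 Y0.00 E1.1260
G1 X22.50 Y0.00 E1.4769
G1 X22.50 Y18.50 E1.9384
G1 X0.00 Y18.50 E2.4997
G1 X0.00 Y8.43 E2.7509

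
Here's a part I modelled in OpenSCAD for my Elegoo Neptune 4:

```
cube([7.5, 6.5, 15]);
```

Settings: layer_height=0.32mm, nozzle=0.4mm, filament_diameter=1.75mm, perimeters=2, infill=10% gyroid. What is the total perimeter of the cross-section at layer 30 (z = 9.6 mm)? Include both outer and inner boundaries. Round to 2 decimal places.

28.00 mm

At z = 9.6 mm: the cube is present — its section is the full 7.5×6.5 rectangle (perimeter 28.00 mm). Overall, the cross-section is a single solid region. Total boundary length (outer) = 28.00 mm.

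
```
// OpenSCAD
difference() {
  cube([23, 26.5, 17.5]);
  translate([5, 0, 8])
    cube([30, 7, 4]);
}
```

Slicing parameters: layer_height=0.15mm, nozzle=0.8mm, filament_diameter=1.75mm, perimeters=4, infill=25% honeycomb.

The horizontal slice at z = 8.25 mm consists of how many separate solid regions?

At z = 8.25 mm: the cube is present — its section is the full 23×26.5 rectangle; the cube at (5, 0) (footprint 30×7) is included at this height; After the difference (first − rest): starting from the 23×26.5 cube, the 30×7 cube at (5, 0) partially overlaps it — only the 126.00 mm² overlap (of its 210.00 mm²) is removed, clipping the outline — 1 connected region. The result has 1 disconnected region.

1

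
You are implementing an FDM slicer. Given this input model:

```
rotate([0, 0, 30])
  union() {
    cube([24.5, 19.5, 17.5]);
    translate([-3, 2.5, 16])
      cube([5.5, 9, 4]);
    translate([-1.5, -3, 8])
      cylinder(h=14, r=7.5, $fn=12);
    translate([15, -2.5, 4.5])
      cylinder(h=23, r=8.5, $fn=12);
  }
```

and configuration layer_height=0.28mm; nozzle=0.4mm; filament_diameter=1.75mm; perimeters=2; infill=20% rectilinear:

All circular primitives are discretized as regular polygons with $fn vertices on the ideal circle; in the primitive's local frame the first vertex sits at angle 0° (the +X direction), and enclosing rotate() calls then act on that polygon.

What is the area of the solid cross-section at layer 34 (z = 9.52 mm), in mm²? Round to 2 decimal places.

At z = 9.52 mm: the 24.5×19.5 cube contributes its full rectangle (area 477.75 mm²); the cube at (-3, 2.5) is absent (z outside [16, 20]); the r=7.5 cylinder at (-1.5, -3) contributes a regular 12-gon of circumradius 7.5 (area = (12/2)·7.500²·sin(360°/12) = 168.75 mm²); the r=8.5 cylinder at (15, -2.5) contributes a regular 12-gon of circumradius 8.5 (area = (12/2)·8.500²·sin(360°/12) = 216.75 mm²); Taking the union: the regions partially overlap — summed areas 863.25 mm² minus the doubly-counted overlap 81.99 mm² gives 781.26 mm² — area = 781.26 mm²; (rotated 30° about Z; rotation is an isometry so areas/perimeters/island counts are preserved). Overall, the cross-section is a single solid region. Net area = 781.26 mm².

781.26 mm²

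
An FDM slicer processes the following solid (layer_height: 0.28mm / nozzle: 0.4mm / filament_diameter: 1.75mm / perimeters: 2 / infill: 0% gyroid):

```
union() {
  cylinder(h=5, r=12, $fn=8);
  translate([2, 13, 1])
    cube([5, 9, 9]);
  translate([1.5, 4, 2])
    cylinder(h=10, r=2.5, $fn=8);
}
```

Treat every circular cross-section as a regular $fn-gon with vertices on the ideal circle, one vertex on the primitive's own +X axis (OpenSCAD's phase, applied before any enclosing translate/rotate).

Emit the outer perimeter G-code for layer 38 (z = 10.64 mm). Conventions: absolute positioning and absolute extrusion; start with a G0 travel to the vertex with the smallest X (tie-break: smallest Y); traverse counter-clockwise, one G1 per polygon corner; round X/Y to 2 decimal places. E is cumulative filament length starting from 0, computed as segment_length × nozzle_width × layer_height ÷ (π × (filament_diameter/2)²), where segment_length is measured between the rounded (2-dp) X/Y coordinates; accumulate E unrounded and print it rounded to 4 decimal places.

G0 X-1.00 Y4.00 Z10.64
G1 X-0.27 Y2.23 E0.0892
G1 X1.50 Y1.50 E0.1783
G1 X3.27 Y2.23 E0.2675
G1 X4.00 Y4.00 E0.3566
G1 X3.27 Y5.77 E0.4458
G1 X1.50 Y6.50 E0.5349
G1 X-0.27 Y5.77 E0.6241
G1 X-1.00 Y4.00 E0.7132

At z = 10.64 mm: the cylinder is not intersected at this z (z outside [0, 5]); the cube at (2, 13) does not reach this height (z outside [1, 10]); the r=2.5 cylinder at (1.5, 4) gives a regular 8-gon of circumradius 2.5 (constant along its height); Taking the union: only the r=2.5 cylinder at (1.5, 4) is present, so the union is just that shape — 1 connected region. The outline is a single polygon with 8 vertices. Extrusion per mm of travel: 0.4 × 0.28 / (π × 0.875²) = 0.046564. Accumulating E over each segment gives final E = 0.7132.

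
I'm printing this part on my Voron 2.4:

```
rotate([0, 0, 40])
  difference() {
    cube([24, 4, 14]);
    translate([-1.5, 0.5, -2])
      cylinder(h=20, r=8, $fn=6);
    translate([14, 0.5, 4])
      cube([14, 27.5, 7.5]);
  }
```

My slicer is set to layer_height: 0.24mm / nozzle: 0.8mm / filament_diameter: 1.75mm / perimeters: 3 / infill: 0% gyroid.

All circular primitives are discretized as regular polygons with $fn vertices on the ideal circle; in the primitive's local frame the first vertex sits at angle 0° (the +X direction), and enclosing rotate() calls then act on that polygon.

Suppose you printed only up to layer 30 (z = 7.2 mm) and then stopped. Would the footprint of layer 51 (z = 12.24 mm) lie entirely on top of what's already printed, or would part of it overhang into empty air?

Compare the two slices. At z = 7.2: the cube (footprint 24×4) is included at this height (area 96.00 mm²); the r=8 cylinder at (-1.5, 0.5) gives a regular 6-gon of circumradius 8 (constant along its height) (area = (6/2)·8.000²·sin(360°/6) = 166.28 mm²); the cube at (14, 0.5) is present — its section is the full 14×27.5 rectangle (area 385.00 mm²); Subtracting the remaining from the first: starting from the 24×4 cube (96.00 mm²), the r=8 cylinder at (-1.5, 0.5) partially overlaps it — only the 22.39 mm² overlap (of its 166.28 mm²) is removed, clipping the outline; the 14×27.5 cube at (14, 0.5) partially overlaps it — only the 35.00 mm² overlap (of its 385.00 mm²) is removed, clipping the outline — area = 38.61 mm²; (rotated 40° about Z; rotation is an isometry so areas/perimeters/island counts are preserved). At z = 12.24: the 24×4 cube contributes its full rectangle (area 96.00 mm²); the cylinder at (-1.5, 0.5): section is a regular 6-gon, circumradius r=8 (area = (6/2)·8.000²·sin(360°/6) = 166.28 mm²); the cube at (14, 0.5) is absent (z outside [4, 11.5]); Subtracting the remaining from the first: starting from the 24×4 cube (96.00 mm²), the r=8 cylinder at (-1.5, 0.5) partially overlaps it — only the 22.39 mm² overlap (of its 166.28 mm²) is removed, clipping the outline — area = 73.61 mm²; (whole slice rotated 40° about Z — lengths, areas and connectivity unchanged). Checking containment: at z = 12.24 the cross-section extends beyond the z = 7.2 cross-section by about 35.00 mm².

part overhangs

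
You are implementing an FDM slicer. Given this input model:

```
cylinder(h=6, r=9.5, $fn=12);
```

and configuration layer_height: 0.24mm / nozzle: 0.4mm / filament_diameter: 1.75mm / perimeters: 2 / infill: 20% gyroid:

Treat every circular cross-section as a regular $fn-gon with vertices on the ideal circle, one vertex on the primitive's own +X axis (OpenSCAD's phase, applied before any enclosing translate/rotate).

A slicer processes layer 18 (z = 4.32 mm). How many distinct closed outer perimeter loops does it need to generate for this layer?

At z = 4.32 mm: the cylinder: section is a regular 12-gon, circumradius r=9.5. The result has 1 disconnected region.

1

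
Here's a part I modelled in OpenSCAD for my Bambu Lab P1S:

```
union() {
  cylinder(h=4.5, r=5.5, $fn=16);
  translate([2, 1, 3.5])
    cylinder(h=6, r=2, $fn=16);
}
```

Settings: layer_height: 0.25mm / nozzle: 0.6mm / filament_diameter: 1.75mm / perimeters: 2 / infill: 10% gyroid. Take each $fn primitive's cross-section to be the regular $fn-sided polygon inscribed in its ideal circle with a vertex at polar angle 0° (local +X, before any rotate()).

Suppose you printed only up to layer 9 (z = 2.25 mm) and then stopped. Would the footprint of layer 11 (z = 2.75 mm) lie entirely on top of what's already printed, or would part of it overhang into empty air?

entirely on top

Compare the two slices. At z = 2.25: the r=5.5 cylinder contributes a regular 16-gon of circumradius 5.5 (area = (16/2)·5.500²·sin(360°/16) = 92.61 mm²); the cylinder at (2, 1) does not reach this height (z outside [3.5, 9.5]); Combining (union): only the r=5.5 cylinder is present, so the union is just that shape — area = 92.61 mm². At z = 2.75: the cylinder: section is a regular 16-gon, circumradius r=5.5 (area = (16/2)·5.500²·sin(360°/16) = 92.61 mm²); the cylinder at (2, 1) is not intersected at this z (z outside [3.5, 9.5]); Combining (union): only the r=5.5 cylinder is present, so the union is just that shape — area = 92.61 mm². Checking containment: the cross-section at z = 2.75 is a subset of the cross-section at z = 2.25.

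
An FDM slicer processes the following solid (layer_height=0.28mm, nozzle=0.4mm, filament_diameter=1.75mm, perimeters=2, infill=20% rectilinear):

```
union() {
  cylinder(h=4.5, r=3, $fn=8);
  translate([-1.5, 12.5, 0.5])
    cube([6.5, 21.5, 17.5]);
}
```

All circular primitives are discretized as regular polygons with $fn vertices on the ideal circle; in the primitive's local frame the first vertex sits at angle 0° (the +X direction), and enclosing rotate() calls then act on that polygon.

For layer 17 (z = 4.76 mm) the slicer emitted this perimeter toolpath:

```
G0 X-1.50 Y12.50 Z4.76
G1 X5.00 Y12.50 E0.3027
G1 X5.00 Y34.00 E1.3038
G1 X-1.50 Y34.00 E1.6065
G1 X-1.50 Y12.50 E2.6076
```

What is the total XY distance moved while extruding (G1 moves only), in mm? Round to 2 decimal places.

56.00 mm

Sum the Euclidean lengths of each G1 segment: total = 56.00 mm.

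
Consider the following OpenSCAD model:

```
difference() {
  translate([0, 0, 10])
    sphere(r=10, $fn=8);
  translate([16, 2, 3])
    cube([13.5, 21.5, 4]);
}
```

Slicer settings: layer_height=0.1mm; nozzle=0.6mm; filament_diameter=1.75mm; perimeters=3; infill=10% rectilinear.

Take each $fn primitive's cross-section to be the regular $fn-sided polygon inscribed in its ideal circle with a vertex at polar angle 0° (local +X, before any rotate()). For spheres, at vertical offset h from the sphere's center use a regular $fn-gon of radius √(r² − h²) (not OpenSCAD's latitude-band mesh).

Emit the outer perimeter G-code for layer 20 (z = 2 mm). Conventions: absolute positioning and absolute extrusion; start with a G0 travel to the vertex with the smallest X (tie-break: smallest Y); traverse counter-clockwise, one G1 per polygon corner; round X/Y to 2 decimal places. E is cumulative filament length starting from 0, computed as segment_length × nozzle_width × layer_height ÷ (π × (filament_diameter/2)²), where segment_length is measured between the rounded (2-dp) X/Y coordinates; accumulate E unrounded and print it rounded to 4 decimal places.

G0 X-6.00 Y0.00 Z2.00
G1 X-4.24 Y-4.24 E0.1145
G1 X0.00 Y-6.00 E0.2290
G1 X4.24 Y-4.24 E0.3436
G1 X6.00 Y0.00 E0.4581
G1 X4.24 Y4.24 E0.5726
G1 X0.00 Y6.00 E0.6871
G1 X-4.24 Y4.24 E0.8016
G1 X-6.00 Y0.00 E0.9161

At z = 2 mm: the r=10 sphere slices to a regular 8-gon of circumradius 6.000 (√(r²−h²) with h=8 from center); the cube at (16, 2) is absent (z outside [3, 7]); Subtracting the remaining from the first: none of the subtracted shapes is present at this height, so the r=10 sphere is unchanged — 1 connected region. The outline is a single polygon with 8 vertices. Extrusion per mm of travel: 0.6 × 0.1 / (π × 0.875²) = 0.024945. Accumulating E over each segment gives final E = 0.9161.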